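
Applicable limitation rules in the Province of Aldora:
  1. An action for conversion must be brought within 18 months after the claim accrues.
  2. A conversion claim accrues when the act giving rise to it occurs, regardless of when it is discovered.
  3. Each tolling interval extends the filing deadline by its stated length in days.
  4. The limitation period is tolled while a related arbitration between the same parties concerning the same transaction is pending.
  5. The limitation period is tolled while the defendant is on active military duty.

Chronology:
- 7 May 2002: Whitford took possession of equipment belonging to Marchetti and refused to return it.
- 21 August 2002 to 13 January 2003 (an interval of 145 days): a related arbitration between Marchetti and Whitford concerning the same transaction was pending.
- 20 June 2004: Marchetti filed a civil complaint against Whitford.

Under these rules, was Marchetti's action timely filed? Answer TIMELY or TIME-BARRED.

TIME-BARRED

The claim accrued on 7 May 2002, when the wrongful act occurred.
Adding the 18 months base period to 7 May 2002 gives a deadline of 7 November 2003, before any tolling.
The period was tolled for 145 days by the pending related arbitration (21 August 2002 to 13 January 2003), pushing the deadline to 31 March 2004.
The 20 June 2004 filing falls after the 31 March 2004 deadline; the claim is time-barred.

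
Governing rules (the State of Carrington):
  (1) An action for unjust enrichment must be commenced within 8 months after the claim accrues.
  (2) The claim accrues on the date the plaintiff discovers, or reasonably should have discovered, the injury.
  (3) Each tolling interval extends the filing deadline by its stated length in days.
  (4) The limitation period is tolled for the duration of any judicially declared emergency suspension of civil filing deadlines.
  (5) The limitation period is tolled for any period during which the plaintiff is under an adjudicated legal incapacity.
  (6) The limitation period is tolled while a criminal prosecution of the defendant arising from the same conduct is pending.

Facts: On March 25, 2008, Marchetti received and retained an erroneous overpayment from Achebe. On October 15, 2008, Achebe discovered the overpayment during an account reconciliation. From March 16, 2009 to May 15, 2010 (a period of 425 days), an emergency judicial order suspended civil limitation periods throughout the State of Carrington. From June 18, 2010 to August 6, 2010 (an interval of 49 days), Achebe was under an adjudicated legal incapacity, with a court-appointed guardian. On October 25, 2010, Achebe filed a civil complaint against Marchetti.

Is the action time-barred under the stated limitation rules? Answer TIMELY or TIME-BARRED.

TIME-BARRED

The claim did not accrue until Achebe discovered the injury on October 15, 2008; the March 25, 2008 act date does not start the clock under the stated rule.
8 months from October 15, 2008 is June 15, 2009.
The emergency suspension of filing deadlines from March 16, 2009 to May 15, 2010 tolled the period for 425 days, extending the deadline to August 14, 2010.
Because the plaintiff's legal incapacity ran from June 18, 2010 to August 6, 2010, the deadline is extended by 49 days to October 2, 2010.
Achebe filed on October 25, 2010, after the October 2, 2010 deadline, so the action is time-barred.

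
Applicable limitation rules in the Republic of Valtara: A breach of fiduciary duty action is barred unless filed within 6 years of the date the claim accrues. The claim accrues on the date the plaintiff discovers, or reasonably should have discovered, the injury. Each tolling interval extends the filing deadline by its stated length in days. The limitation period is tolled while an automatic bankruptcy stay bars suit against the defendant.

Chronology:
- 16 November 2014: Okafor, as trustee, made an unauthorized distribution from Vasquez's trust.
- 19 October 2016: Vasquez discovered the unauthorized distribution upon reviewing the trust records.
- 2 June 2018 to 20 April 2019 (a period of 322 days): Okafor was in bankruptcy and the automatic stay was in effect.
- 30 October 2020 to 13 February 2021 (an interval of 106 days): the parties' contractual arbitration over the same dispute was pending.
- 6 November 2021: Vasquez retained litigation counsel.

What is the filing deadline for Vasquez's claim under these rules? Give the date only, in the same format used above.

The claim did not accrue until Vasquez discovered the injury on 19 October 2016; the 16 November 2014 act date does not start the clock under the stated rule.
The untolled deadline — 6 years after 19 October 2016 — is 19 October 2022.
Because the automatic bankruptcy stay ran from 2 June 2018 to 20 April 2019, the deadline is extended by 322 days to 6 September 2023.
The pending related arbitration from 30 October 2020 to 13 February 2021 does not toll the period, because no stated rule makes a pending arbitration a tolling event.
None of the other events listed affects the running of the period under the stated rules.

6 September 2023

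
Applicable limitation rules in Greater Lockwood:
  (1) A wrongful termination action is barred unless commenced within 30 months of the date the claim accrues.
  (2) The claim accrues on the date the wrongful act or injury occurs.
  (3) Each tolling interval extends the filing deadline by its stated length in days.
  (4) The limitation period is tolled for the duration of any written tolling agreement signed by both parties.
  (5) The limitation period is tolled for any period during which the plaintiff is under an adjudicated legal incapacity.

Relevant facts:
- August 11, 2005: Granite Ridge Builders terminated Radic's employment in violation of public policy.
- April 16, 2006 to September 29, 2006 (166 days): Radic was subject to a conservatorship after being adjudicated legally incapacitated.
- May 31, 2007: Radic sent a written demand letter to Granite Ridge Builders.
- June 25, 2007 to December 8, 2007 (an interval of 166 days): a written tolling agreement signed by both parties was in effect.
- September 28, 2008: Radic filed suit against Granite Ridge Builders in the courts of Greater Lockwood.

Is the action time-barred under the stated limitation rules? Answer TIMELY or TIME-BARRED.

TIMELY

The claim accrued on August 11, 2005, the date of the act.
The untolled deadline — 30 months after August 11, 2005 — is February 11, 2008.
Because the plaintiff's legal incapacity ran from April 16, 2006 to September 29, 2006, the deadline is extended by 166 days to July 26, 2008.
The period was tolled for 166 days by the written tolling agreement (June 25, 2007 to December 8, 2007), pushing the deadline to January 8, 2009.
None of the other events listed affects the running of the period under the stated rules.
Filing on September 28, 2008 beat the January 8, 2009 deadline — the action is timely.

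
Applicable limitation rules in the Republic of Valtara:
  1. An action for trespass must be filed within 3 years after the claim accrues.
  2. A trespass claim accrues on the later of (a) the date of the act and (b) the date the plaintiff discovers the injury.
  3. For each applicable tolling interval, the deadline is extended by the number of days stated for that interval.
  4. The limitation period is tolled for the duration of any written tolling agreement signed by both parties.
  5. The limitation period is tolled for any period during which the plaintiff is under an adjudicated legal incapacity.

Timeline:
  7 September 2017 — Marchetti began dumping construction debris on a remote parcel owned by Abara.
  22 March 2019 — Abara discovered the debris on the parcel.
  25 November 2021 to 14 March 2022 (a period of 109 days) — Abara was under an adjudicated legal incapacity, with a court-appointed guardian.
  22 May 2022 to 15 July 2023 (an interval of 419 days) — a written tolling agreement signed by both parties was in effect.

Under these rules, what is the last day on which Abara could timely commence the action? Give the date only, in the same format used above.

1 September 2023

The claim accrued on 22 March 2019 — the later of the 7 September 2017 act and the 22 March 2019 discovery.
Adding the 3 years base period to 22 March 2019 gives a deadline of 22 March 2022, before any tolling.
The period was tolled for 109 days by the plaintiff's legal incapacity (25 November 2021 to 14 March 2022), pushing the deadline to 9 July 2022.
The written tolling agreement from 22 May 2022 to 15 July 2023 tolled the period for 419 days, extending the deadline to 1 September 2023.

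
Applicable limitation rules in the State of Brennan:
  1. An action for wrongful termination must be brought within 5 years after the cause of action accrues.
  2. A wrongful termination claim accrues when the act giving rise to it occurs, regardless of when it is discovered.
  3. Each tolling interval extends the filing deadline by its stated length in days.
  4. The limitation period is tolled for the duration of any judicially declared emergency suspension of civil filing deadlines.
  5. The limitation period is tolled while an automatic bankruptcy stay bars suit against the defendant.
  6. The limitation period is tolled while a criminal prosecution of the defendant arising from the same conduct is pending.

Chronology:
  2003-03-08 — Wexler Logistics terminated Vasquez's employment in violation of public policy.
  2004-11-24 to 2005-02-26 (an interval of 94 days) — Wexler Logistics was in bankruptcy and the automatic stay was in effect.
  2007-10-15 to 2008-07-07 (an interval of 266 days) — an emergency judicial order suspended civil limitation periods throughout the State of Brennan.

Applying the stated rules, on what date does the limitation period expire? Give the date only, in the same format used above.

2009-03-03

The cause of action accrued on 2003-03-08, the date of the act.
The untolled deadline — 5 years after 2003-03-08 — is 2008-03-08.
The automatic bankruptcy stay from 2004-11-24 to 2005-02-26 tolled the period for 94 days, extending the deadline to 2008-06-10.
The period was tolled for 266 days by the emergency suspension of filing deadlines (2007-10-15 to 2008-07-07), pushing the deadline to 2009-03-03.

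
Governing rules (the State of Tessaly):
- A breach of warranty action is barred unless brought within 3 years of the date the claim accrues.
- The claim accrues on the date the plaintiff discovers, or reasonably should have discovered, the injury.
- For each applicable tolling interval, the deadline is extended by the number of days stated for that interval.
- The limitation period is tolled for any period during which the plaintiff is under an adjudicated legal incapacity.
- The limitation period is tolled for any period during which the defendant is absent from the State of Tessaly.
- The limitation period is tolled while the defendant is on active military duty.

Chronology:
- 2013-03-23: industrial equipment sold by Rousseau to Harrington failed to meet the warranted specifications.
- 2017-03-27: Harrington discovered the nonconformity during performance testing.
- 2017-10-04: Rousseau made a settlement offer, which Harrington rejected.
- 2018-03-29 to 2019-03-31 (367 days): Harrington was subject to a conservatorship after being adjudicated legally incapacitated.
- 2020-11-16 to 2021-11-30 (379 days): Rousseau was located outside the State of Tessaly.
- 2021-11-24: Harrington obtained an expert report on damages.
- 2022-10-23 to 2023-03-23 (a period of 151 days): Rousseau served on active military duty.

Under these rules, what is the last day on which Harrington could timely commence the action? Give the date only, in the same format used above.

2022-04-12

The claim did not accrue until Harrington discovered the injury on 2017-03-27; the 2013-03-23 act date does not start the clock under the stated rule.
3 years from 2017-03-27 is 2020-03-27.
The period was tolled for 367 days by the plaintiff's legal incapacity (2018-03-29 to 2019-03-31), pushing the deadline to 2021-03-29.
The defendant's absence from the jurisdiction from 2020-11-16 to 2021-11-30 tolled the period for 379 days, extending the deadline to 2022-04-12.
The defendant's active military service starting 2022-10-23 came too late — the period had run on 2022-04-12 — and so does not extend the deadline.
None of the other events listed affects the running of the period under the stated rules.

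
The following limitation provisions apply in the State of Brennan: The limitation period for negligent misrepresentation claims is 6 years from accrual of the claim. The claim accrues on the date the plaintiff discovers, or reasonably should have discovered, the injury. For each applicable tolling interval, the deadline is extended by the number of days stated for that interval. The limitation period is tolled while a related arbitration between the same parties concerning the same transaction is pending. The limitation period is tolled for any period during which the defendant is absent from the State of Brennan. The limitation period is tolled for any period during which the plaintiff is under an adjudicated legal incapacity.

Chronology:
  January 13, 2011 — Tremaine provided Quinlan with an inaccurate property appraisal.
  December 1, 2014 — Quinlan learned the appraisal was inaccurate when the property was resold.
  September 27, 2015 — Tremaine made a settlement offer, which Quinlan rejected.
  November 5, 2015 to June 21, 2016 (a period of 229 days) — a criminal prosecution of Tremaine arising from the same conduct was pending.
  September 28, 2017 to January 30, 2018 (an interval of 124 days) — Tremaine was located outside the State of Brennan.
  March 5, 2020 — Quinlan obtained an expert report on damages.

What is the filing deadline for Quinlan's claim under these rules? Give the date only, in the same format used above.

April 4, 2021

The claim did not accrue until Quinlan discovered the injury on December 1, 2014; the January 13, 2011 act date does not start the clock under the stated rule.
Adding the 6 years base period to December 1, 2014 gives a deadline of December 1, 2020, before any tolling.
The defendant's absence from the jurisdiction from September 28, 2017 to January 30, 2018 tolled the period for 124 days, extending the deadline to April 4, 2021.
Although a criminal prosecution ran from November 5, 2015 to June 21, 2016, the stated rules do not make that a tolling event, so it is disregarded.
Nothing else in the chronology tolls or restarts the period.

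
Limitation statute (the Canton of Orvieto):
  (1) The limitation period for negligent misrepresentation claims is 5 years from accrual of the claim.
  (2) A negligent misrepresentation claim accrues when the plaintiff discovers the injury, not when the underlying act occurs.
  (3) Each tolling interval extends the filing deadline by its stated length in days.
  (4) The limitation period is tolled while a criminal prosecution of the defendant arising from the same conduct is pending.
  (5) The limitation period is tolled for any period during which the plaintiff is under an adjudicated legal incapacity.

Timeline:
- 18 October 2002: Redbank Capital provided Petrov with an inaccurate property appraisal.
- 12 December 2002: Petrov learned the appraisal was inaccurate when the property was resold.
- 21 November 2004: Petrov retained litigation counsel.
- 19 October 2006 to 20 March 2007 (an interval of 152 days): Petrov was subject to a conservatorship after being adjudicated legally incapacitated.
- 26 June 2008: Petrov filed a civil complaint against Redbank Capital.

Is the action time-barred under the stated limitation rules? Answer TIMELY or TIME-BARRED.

TIME-BARRED

The claim did not accrue until Petrov discovered the injury on 12 December 2002; the 18 October 2002 act date does not start the clock under the stated rule.
5 years from 12 December 2002 is 12 December 2007.
The period was tolled for 152 days by the plaintiff's legal incapacity (19 October 2006 to 20 March 2007), pushing the deadline to 12 May 2008.
Nothing else in the chronology tolls or restarts the period.
The 26 June 2008 filing falls after the 12 May 2008 deadline; the claim is time-barred.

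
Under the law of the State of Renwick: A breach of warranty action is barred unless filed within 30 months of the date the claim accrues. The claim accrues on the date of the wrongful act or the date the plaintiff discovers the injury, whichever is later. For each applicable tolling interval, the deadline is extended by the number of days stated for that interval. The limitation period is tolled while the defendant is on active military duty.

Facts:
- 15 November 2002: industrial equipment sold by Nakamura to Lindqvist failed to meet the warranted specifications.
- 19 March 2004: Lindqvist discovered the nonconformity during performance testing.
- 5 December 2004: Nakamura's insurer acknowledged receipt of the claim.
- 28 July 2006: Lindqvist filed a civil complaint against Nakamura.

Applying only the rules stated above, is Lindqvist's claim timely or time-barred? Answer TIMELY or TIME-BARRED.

Taking the later of the act (15 November 2002) and discovery (19 March 2004), the claim accrued on 19 March 2004.
The untolled deadline — 30 months after 19 March 2004 — is 19 September 2006.
Nothing else in the chronology tolls or restarts the period.
Lindqvist filed on 28 July 2006, before the 19 September 2006 deadline, so the action is timely.

TIMELY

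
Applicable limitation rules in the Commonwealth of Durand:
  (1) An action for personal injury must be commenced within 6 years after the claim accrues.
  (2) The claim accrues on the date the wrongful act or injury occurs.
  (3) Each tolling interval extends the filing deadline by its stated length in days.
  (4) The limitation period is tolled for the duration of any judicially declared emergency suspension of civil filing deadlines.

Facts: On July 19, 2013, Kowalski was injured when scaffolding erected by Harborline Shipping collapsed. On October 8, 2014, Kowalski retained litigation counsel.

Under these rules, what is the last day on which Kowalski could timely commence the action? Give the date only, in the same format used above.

The claim accrued on July 19, 2013, when the wrongful act occurred.
Adding the 6 years base period to July 19, 2013 gives a deadline of July 19, 2019, before any tolling.
Nothing else in the chronology tolls or restarts the period.

July 19, 2019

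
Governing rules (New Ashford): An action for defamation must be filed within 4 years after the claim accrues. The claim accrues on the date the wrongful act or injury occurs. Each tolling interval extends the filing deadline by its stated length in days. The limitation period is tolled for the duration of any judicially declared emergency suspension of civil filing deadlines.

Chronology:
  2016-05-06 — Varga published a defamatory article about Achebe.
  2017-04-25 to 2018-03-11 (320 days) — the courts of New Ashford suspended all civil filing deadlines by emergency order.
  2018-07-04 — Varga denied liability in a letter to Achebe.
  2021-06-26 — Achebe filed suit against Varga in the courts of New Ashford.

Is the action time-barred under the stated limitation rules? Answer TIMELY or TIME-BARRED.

The claim accrued on 2016-05-06, the date of the act.
The untolled deadline — 4 years after 2016-05-06 — is 2020-05-06.
The emergency suspension of filing deadlines from 2017-04-25 to 2018-03-11 tolled the period for 320 days, extending the deadline to 2021-03-22.
Nothing else in the chronology tolls or restarts the period.
The 2021-06-26 filing falls after the 2021-03-22 deadline; the claim is time-barred.

TIME-BARRED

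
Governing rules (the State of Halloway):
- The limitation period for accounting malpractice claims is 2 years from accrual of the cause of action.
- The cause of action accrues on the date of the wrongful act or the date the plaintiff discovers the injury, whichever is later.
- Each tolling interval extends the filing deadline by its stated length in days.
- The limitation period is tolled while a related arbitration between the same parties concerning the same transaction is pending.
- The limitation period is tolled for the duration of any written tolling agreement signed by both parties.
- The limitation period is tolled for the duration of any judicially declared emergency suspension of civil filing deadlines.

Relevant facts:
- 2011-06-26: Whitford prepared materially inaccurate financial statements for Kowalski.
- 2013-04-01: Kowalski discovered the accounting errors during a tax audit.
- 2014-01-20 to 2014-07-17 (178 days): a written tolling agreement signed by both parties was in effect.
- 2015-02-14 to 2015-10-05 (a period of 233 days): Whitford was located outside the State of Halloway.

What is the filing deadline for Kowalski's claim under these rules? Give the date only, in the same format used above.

Because discovery on 2013-04-01 post-dates the 2011-06-26 act, accrual under the later-of rule falls on 2013-04-01.
The untolled deadline — 2 years after 2013-04-01 — is 2015-04-01.
The period was tolled for 178 days by the written tolling agreement (2014-01-20 to 2014-07-17), pushing the deadline to 2015-09-26.
No stated provision tolls the period for the defendant's absence, so the interval from 2015-02-14 to 2015-10-05 has no effect on the deadline.

2015-09-26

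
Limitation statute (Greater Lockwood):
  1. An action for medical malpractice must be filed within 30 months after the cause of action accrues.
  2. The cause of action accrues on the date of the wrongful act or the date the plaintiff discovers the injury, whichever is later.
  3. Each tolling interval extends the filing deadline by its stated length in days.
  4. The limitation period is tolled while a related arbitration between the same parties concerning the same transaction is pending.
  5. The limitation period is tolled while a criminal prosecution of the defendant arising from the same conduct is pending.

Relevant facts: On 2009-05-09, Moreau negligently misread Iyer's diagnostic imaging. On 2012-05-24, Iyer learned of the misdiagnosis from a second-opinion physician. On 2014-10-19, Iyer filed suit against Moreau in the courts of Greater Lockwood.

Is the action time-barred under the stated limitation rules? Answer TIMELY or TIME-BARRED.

TIMELY

The claim accrued on 2012-05-24 — the later of the 2009-05-09 act and the 2012-05-24 discovery.
The untolled deadline — 30 months after 2012-05-24 — is 2014-11-24.
Iyer filed on 2014-10-19, before the 2014-11-24 deadline, so the action is timely.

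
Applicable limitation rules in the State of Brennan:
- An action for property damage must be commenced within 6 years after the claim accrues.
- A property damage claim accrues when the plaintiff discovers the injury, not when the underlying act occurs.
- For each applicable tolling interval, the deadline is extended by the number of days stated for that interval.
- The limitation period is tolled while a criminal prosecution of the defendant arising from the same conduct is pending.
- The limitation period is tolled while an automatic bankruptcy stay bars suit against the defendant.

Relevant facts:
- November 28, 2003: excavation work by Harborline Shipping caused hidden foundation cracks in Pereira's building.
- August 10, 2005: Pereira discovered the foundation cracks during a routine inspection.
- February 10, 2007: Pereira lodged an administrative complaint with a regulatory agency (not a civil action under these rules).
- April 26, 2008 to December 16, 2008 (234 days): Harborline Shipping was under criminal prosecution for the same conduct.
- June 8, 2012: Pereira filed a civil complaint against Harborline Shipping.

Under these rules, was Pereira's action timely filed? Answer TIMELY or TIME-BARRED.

Under the discovery rule, the claim accrued on August 10, 2005, when Pereira discovered the injury — not on the November 28, 2003 date of the underlying act.
Adding the 6 years base period to August 10, 2005 gives a deadline of August 10, 2011, before any tolling.
The period was tolled for 234 days by the pending criminal prosecution (April 26, 2008 to December 16, 2008), pushing the deadline to March 31, 2012.
Nothing else in the chronology tolls or restarts the period.
Pereira filed on June 8, 2012, after the March 31, 2012 deadline, so the action is time-barred.

TIME-BARRED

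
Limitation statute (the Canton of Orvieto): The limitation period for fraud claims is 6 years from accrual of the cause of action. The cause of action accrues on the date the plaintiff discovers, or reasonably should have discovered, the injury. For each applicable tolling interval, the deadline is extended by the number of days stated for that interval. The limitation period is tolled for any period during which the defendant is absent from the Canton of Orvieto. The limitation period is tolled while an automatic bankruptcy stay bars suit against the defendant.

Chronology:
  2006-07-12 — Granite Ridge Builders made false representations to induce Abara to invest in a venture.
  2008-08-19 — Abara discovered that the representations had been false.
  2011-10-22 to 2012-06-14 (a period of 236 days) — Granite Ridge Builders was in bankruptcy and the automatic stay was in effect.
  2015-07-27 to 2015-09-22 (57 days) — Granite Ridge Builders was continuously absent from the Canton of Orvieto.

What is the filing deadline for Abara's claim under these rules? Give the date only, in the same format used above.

2015-04-12

Under the discovery rule, the claim accrued on 2008-08-19, when Abara discovered the injury — not on the 2006-07-12 date of the underlying act.
Adding the 6 years base period to 2008-08-19 gives a deadline of 2014-08-19, before any tolling.
Because the automatic bankruptcy stay ran from 2011-10-22 to 2012-06-14, the deadline is extended by 236 days to 2015-04-12.
The defendant's absence from the jurisdiction from 2015-07-27 to 2015-09-22 began after the period had already run on 2015-04-12, so it has no tolling effect.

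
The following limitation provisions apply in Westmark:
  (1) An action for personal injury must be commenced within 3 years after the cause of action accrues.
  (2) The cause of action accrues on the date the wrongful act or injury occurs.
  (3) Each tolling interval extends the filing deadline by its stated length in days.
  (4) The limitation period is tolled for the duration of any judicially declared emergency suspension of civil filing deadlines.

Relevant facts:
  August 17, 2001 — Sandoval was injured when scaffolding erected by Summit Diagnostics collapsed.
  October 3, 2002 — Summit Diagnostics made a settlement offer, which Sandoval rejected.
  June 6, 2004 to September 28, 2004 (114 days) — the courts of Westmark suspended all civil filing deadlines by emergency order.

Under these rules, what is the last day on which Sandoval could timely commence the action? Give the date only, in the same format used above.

The limitation period began to run on August 17, 2001.
Adding the 3 years base period to August 17, 2001 gives a deadline of August 17, 2004, before any tolling.
The period was tolled for 114 days by the emergency suspension of filing deadlines (June 6, 2004 to September 28, 2004), pushing the deadline to December 9, 2004.
Nothing else in the chronology tolls or restarts the period.

December 9, 2004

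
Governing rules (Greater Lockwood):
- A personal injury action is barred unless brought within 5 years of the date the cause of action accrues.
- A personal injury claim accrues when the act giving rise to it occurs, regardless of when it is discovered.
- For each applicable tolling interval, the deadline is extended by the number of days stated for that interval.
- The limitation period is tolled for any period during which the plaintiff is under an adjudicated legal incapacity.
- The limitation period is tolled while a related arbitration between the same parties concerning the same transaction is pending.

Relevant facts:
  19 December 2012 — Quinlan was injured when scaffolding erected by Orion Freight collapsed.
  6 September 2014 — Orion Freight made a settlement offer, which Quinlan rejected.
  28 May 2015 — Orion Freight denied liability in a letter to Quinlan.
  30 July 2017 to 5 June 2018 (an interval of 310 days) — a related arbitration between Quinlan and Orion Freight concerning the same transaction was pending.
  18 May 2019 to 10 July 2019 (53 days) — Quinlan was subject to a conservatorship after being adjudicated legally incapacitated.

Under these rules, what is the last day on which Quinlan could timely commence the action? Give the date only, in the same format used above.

The cause of action accrued on 19 December 2012, the date of the act.
5 years from 19 December 2012 is 19 December 2017.
The pending related arbitration from 30 July 2017 to 5 June 2018 tolled the period for 310 days, extending the deadline to 25 October 2018.
The plaintiff's legal incapacity from 18 May 2019 to 10 July 2019 began after the period had already run on 25 October 2018, so it has no tolling effect.
The other events in the timeline have no effect on the limitation period under the stated rules.

25 October 2018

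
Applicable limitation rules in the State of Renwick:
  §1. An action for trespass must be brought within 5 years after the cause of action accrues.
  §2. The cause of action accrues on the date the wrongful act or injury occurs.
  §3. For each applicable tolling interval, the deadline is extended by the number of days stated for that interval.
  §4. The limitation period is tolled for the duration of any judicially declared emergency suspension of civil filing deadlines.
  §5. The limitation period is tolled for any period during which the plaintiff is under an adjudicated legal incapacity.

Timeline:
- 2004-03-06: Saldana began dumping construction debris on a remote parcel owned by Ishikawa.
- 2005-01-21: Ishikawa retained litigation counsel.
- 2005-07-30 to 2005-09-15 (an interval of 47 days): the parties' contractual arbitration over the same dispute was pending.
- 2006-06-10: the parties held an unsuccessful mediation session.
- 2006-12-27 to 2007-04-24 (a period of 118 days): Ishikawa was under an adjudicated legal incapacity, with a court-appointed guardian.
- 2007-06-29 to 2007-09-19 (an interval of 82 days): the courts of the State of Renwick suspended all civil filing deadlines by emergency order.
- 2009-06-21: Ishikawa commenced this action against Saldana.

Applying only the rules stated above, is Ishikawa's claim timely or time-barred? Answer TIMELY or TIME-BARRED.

TIMELY

The limitation period began to run on 2004-03-06.
5 years from 2004-03-06 is 2009-03-06.
The period was tolled for 118 days by the plaintiff's legal incapacity (2006-12-27 to 2007-04-24), pushing the deadline to 2009-07-02.
The emergency suspension of filing deadlines from 2007-06-29 to 2007-09-19 tolled the period for 82 days, extending the deadline to 2009-09-22.
Although a pending arbitration ran from 2005-07-30 to 2005-09-15, the stated rules do not make that a tolling event, so it is disregarded.
The other events in the timeline have no effect on the limitation period under the stated rules.
Ishikawa filed on 2009-06-21, before the 2009-09-22 deadline, so the action is timely.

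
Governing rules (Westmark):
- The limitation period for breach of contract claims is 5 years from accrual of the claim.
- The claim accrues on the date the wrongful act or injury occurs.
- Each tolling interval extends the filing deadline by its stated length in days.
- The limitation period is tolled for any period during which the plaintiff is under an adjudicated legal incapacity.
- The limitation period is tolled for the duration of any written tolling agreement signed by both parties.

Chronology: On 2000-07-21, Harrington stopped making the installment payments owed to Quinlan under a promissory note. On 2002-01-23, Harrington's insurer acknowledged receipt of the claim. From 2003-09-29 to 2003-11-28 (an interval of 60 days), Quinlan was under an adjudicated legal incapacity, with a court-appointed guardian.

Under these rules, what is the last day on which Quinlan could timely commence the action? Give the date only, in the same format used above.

2005-09-19

The limitation period began to run on 2000-07-21.
The untolled deadline — 5 years after 2000-07-21 — is 2005-07-21.
The period was tolled for 60 days by the plaintiff's legal incapacity (2003-09-29 to 2003-11-28), pushing the deadline to 2005-09-19.
The other events in the timeline have no effect on the limitation period under the stated rules.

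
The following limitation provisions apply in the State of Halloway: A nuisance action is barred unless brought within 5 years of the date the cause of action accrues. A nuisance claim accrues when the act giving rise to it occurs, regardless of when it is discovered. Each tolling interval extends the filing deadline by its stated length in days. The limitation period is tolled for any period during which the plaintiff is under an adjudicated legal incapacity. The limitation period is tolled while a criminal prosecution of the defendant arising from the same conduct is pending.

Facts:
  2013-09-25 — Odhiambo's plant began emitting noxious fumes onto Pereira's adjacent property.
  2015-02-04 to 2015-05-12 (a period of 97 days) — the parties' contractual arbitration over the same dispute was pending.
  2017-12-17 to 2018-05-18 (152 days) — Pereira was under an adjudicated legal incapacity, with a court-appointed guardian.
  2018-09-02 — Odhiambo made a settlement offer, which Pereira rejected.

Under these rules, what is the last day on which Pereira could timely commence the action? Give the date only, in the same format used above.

2019-02-24

The cause of action accrued on 2013-09-25, the date of the act.
The untolled deadline — 5 years after 2013-09-25 — is 2018-09-25.
Because the plaintiff's legal incapacity ran from 2017-12-17 to 2018-05-18, the deadline is extended by 152 days to 2019-02-24.
No stated provision tolls the period for a pending arbitration, so the interval from 2015-02-04 to 2015-05-12 has no effect on the deadline.
None of the other events listed affects the running of the period under the stated rules.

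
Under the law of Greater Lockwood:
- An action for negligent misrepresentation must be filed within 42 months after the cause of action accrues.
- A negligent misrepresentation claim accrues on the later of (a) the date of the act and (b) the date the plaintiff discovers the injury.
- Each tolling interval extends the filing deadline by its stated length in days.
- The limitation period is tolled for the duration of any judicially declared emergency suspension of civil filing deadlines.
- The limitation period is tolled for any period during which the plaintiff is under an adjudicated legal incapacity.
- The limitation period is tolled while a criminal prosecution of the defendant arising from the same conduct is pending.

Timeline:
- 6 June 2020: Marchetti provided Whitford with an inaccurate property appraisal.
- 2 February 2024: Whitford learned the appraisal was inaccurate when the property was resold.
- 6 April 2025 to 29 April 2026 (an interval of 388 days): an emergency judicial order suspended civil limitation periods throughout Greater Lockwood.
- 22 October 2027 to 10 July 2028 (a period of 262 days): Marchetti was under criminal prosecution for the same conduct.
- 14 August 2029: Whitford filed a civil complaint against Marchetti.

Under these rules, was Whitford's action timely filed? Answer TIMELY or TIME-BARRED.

The claim accrued on 2 February 2024 — the later of the 6 June 2020 act and the 2 February 2024 discovery.
42 months from 2 February 2024 is 2 August 2027.
Because the emergency suspension of filing deadlines ran from 6 April 2025 to 29 April 2026, the deadline is extended by 388 days to 24 August 2028.
The pending criminal prosecution from 22 October 2027 to 10 July 2028 tolled the period for 262 days, extending the deadline to 13 May 2029.
Filing on 14 August 2029 missed the 13 May 2029 deadline — the action is time-barred.

TIME-BARRED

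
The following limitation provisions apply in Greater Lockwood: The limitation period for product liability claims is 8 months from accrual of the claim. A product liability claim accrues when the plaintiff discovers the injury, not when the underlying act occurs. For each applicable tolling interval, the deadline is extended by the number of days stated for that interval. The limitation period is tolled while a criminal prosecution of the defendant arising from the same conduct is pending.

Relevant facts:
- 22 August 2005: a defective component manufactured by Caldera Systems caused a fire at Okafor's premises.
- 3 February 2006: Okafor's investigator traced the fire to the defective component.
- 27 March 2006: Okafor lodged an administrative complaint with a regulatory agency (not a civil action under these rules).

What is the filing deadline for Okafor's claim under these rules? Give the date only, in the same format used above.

3 October 2006

Accrual is tied to discovery, so the period began on 3 February 2006 rather than on 22 August 2005 when the act occurred.
Adding the 8 months base period to 3 February 2006 gives a deadline of 3 October 2006, before any tolling.
Nothing else in the chronology tolls or restarts the period.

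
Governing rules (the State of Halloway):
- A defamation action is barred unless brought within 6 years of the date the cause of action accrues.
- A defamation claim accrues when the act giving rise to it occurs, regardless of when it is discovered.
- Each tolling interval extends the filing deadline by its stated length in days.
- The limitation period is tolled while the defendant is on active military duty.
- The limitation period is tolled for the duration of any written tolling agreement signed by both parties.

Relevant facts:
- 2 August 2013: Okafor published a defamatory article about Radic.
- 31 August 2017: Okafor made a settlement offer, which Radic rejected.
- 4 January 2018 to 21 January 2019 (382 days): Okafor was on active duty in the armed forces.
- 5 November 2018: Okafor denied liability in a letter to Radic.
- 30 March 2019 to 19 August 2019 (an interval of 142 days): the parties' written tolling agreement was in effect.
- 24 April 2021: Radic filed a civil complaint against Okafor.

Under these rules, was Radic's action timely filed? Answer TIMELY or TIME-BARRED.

The cause of action accrued on 2 August 2013, the date of the act.
Adding the 6 years base period to 2 August 2013 gives a deadline of 2 August 2019, before any tolling.
Because the defendant's active military service ran from 4 January 2018 to 21 January 2019, the deadline is extended by 382 days to 18 August 2020.
The period was tolled for 142 days by the written tolling agreement (30 March 2019 to 19 August 2019), pushing the deadline to 7 January 2021.
Nothing else in the chronology tolls or restarts the period.
The 24 April 2021 filing falls after the 7 January 2021 deadline; the claim is time-barred.

TIME-BARRED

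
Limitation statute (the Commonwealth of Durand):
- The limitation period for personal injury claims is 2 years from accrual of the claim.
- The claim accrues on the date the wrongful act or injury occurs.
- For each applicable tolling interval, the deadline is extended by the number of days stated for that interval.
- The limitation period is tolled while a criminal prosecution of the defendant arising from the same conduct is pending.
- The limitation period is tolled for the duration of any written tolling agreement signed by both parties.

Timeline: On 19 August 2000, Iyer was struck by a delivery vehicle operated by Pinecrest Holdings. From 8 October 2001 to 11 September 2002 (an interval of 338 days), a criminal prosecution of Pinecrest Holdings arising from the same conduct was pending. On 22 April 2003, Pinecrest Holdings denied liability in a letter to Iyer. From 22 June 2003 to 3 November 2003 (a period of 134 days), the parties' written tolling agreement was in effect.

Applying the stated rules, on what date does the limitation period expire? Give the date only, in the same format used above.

The limitation period began to run on 19 August 2000.
The untolled deadline — 2 years after 19 August 2000 — is 19 August 2002.
The pending criminal prosecution from 8 October 2001 to 11 September 2002 tolled the period for 338 days, extending the deadline to 23 July 2003.
Because the written tolling agreement ran from 22 June 2003 to 3 November 2003, the deadline is extended by 134 days to 4 December 2003.
None of the other events listed affects the running of the period under the stated rules.

4 December 2003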